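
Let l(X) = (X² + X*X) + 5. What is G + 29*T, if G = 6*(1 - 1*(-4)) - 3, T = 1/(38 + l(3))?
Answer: 1676/61 ≈ 27.475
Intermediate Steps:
l(X) = 5 + 2*X² (l(X) = (X² + X²) + 5 = 2*X² + 5 = 5 + 2*X²)
T = 1/61 (T = 1/(38 + (5 + 2*3²)) = 1/(38 + (5 + 2*9)) = 1/(38 + (5 + 18)) = 1/(38 + 23) = 1/61 ≈ 0.016393)
G = 27 (G = 6*(1 + 4) - 3 = 6*5 - 3 = 30 - 3 = 27)
G + 29*T = 27 + 29*(1/61) = 27 + 29/61 = 1676/61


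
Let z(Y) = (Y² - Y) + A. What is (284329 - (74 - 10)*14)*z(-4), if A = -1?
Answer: 5385227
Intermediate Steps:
z(Y) = -1 + Y² - Y (z(Y) = (Y² - Y) - 1 = -1 + Y² - Y)
(284329 - (74 - 10)*14)*z(-4) = (284329 - (74 - 10)*14)*(-1 + (-4)² - 1*(-4)) = (284329 - 64*14)*(-1 + 16 + 4) = (284329 - 1*896)*19 = (284329 - 896)*19 = 283433*19 = 5385227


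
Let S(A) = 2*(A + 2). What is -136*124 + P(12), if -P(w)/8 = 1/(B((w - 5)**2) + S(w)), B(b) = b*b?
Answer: -40962664/2429 ≈ -16864.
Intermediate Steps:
B(b) = b**2
S(A) = 4 + 2*A (S(A) = 2*(2 + A) = 4 + 2*A)
P(w) = -8/(4 + (-5 + w)**4 + 2*w) (P(w) = -8/(((w - 5)**2)**2 + (4 + 2*w)) = -8/(((-5 + w)**2)**2 + (4 + 2*w)) = -8/((-5 + w)**4 + (4 + 2*w)) = -8/(4 + (-5 + w)**4 + 2*w))
-136*124 + P(12) = -136*124 - 8/(4 + (-5 + 12)**4 + 2*12) = -16864 - 8/(4 + 7**4 + 24) = -16864 - 8/(4 + 2401 + 24) = -16864 - 8/2429 = -40962664/2429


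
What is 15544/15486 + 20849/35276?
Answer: 15020651/9418692 ≈ 1.5948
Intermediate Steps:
15544/15486 + 20849/35276 = 15544*(1/15486) + 20849*(1/35276) = 268/267 + 20849/35276 = 15020651/9418692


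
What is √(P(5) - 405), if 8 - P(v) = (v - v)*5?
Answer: I*√397 ≈ 19.925*I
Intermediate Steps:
P(v) = 8 (P(v) = 8 - (v - v)*5 = 8 - 0*5 = 8 - 1*0 = 8 + 0 = 8)
√(P(5) - 405) = √(8 - 405) = √(-397) = I*√397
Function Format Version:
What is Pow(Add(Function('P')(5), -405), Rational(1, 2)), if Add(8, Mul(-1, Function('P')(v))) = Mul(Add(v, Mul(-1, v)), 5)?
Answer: Mul(I, Pow(397, Rational(1, 2))) ≈ Mul(19.925, I)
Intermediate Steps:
Function('P')(v) = 8 (Function('P')(v) = Add(8, Mul(-1, Mul(Add(v, Mul(-1, v)), 5))) = Add(8, Mul(-1, Mul(0, 5))) = Add(8, Mul(-1, 0)) = Add(8, 0) = 8)
Pow(Add(Function('P')(5), -405), Rational(1, 2)) = Pow(Add(8, -405), Rational(1, 2)) = Pow(-397, Rational(1, 2)) = Mul(I, Pow(397, Rational(1, 2)))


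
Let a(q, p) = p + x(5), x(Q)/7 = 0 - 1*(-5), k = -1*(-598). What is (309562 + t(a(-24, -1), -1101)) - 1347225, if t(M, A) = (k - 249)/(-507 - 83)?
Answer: -612221519/590 ≈ -1.0377e+6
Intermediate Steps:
k = 598
x(Q) = 35 (x(Q) = 7*(0 - 1*(-5)) = 7*(0 + 5) = 7*5 = 35)
a(q, p) = 35 + p (a(q, p) = p + 35 = 35 + p)
t(M, A) = -349/590 (t(M, A) = (598 - 249)/(-507 - 83) = 349/(-590) = 349*(-1/590) = -349/590)
(309562 + t(a(-24, -1), -1101)) - 1347225 = (309562 - 349/590) - 1347225 = 182641231/590 - 1347225 = -612221519/590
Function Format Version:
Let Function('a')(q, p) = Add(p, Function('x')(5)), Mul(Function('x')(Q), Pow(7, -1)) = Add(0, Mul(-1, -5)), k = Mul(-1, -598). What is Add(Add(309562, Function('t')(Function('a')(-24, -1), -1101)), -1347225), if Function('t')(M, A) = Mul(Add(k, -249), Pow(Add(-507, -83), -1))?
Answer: Rational(-612221519, 590) ≈ -1.0377e+6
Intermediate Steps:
k = 598
Function('x')(Q) = 35 (Function('x')(Q) = Mul(7, Add(0, Mul(-1, -5))) = Mul(7, Add(0, 5)) = Mul(7, 5) = 35)
Function('a')(q, p) = Add(35, p) (Function('a')(q, p) = Add(p, 35) = Add(35, p))
Function('t')(M, A) = Rational(-349, 590) (Function('t')(M, A) = Mul(Add(598, -249), Pow(Add(-507, -83), -1)) = Mul(349, Pow(-590, -1)) = Mul(349, Rational(-1, 590)) = Rational(-349, 590))
Add(Add(309562, Function('t')(Function('a')(-24, -1), -1101)), -1347225) = Add(Add(309562, Rational(-349, 590)), -1347225) = Add(Rational(182641231, 590), -1347225) = Rational(-612221519, 590)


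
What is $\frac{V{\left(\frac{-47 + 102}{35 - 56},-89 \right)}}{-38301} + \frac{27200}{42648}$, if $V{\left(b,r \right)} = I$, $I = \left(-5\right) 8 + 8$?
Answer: $\frac{43464664}{68060877} \approx 0.63861$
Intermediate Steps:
$I = -32$ ($I = -40 + 8 = -32$)
$V{\left(b,r \right)} = -32$
$\frac{V{\left(\frac{-47 + 102}{35 - 56},-89 \right)}}{-38301} + \frac{27200}{42648} = - \frac{32}{-38301} + \frac{27200}{42648} = \left(-32\right) \left(- \frac{1}{38301}\right) + 27200 \cdot \frac{1}{42648} = \frac{32}{38301} + \frac{3400}{5331} = \frac{43464664}{68060877}$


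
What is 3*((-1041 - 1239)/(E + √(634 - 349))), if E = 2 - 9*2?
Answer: -109440/29 - 6840*√285/29 ≈ -7755.6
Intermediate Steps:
E = -16 (E = 2 - 18 = -16)
3*((-1041 - 1239)/(E + √(634 - 349))) = 3*((-1041 - 1239)/(-16 + √(634 - 349))) = 3*(-2280/(-16 + √285)) = -6840/(-16 + √285)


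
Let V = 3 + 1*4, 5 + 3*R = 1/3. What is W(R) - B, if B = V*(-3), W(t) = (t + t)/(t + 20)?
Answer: 1729/83 ≈ 20.831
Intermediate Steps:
R = -14/9 (R = -5/3 + (1/3)/3 = -5/3 + (1*(⅓))/3 = -5/3 + (⅓)*(⅓) = -5/3 + ⅑ = -14/9 ≈ -1.5556)
V = 7 (V = 3 + 4 = 7)
W(t) = 2*t/(20 + t) (W(t) = (2*t)/(20 + t) = 2*t/(20 + t))
B = -21 (B = 7*(-3) = -21)
W(R) - B = 2*(-14/9)/(20 - 14/9) - 1*(-21) = 2*(-14/9)/(166/9) + 21 = 2*(-14/9)*(9/166) + 21 = -14/83 + 21 = 1729/83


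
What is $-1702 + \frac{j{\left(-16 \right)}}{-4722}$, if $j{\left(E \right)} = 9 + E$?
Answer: $- \frac{8036837}{4722} \approx -1702.0$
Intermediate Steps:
$-1702 + \frac{j{\left(-16 \right)}}{-4722} = -1702 + \frac{9 - 16}{-4722} = -1702 - - \frac{7}{4722} = -1702 + \frac{7}{4722} = - \frac{8036837}{4722}$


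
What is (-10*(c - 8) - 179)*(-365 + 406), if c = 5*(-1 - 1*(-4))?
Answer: -10209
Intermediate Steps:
c = 15 (c = 5*(-1 + 4) = 5*3 = 15)
(-10*(c - 8) - 179)*(-365 + 406) = (-10*(15 - 8) - 179)*(-365 + 406) = (-10*7 - 179)*41 = (-70 - 179)*41 = -249*41 = -10209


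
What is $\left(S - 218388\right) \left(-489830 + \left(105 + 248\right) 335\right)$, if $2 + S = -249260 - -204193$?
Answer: $97894034775$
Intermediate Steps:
$S = -45069$ ($S = -2 - 45067 = -45069$)
$\left(S - 218388\right) \left(-489830 + \left(105 + 248\right) 335\right) = \left(-45069 - 218388\right) \left(-489830 + \left(105 + 248\right) 335\right) = - 263457 \left(-489830 + 353 \cdot 335\right) = - 263457 \left(-489830 + 118255\right) = \left(-263457\right) \left(-371575\right) = 97894034775$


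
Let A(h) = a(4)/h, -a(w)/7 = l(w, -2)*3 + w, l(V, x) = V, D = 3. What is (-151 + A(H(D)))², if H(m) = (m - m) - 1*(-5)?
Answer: 751689/25 ≈ 30068.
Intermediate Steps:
a(w) = -28*w (a(w) = -7*(w*3 + w) = -7*(3*w + w) = -28*w)
H(m) = 5 (H(m) = 0 + 5 = 5)
A(h) = -112/h (A(h) = (-28*4)/h = -112/h)
(-151 + A(H(D)))² = (-151 - 112/5)² = (-867/5)² = 751689/25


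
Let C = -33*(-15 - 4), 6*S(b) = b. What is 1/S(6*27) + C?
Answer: 16930/27 ≈ 627.04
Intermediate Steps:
S(b) = b/6
C = 627 (C = -33*(-19) = 627)
1/S(6*27) + C = 1/((6*27)/6) + 627 = 1/((⅙)*162) + 627 = 1/27 + 627 = 16930/27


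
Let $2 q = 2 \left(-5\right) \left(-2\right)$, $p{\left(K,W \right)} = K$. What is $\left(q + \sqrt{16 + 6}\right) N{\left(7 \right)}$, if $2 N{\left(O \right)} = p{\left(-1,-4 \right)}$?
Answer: $-5 - \frac{\sqrt{22}}{2} \approx -7.3452$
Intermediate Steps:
$N{\left(O \right)} = - \frac{1}{2}$ ($N{\left(O \right)} = \frac{1}{2} \left(-1\right) = - \frac{1}{2}$)
$q = 10$ ($q = \frac{2 \left(-5\right) \left(-2\right)}{2} = \frac{\left(-10\right) \left(-2\right)}{2} = \frac{1}{2} \cdot 20 = 10$)
$\left(q + \sqrt{16 + 6}\right) N{\left(7 \right)} = \left(10 + \sqrt{16 + 6}\right) \left(- \frac{1}{2}\right) = \left(10 + \sqrt{22}\right) \left(- \frac{1}{2}\right) = -5 - \frac{\sqrt{22}}{2}$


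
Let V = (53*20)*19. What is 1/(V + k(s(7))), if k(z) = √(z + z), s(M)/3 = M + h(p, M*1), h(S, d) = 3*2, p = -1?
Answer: 10070/202809761 - √78/405619522 ≈ 4.9631e-5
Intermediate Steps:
h(S, d) = 6
s(M) = 18 + 3*M (s(M) = 3*(M + 6) = 3*(6 + M) = 18 + 3*M)
k(z) = √2*√z (k(z) = √(2*z) = √2*√z)
V = 20140 (V = 1060*19 = 20140)
1/(V + k(s(7))) = 1/(20140 + √2*√(18 + 3*7)) = 1/(20140 + √2*√(18 + 21)) = 1/(20140 + √2*√39) = 1/(20140 + √78)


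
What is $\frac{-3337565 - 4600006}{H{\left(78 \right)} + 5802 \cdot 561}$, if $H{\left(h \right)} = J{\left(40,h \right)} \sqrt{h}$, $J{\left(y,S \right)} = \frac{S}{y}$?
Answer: $- \frac{191379070181200}{78477905376203} + \frac{343961410 \sqrt{78}}{235433716128609} \approx -2.4386$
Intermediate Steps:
$H{\left(h \right)} = \frac{h^{\frac{3}{2}}}{40}$ ($H{\left(h \right)} = \frac{h}{40} \sqrt{h} = \frac{h^{\frac{3}{2}}}{40}$)
$\frac{-3337565 - 4600006}{H{\left(78 \right)} + 5802 \cdot 561} = \frac{-3337565 - 4600006}{\frac{78^{\frac{3}{2}}}{40} + 5802 \cdot 561} = - \frac{7937571}{\frac{78 \sqrt{78}}{40} + 3254922} = - \frac{7937571}{\frac{39 \sqrt{78}}{20} + 3254922} = - \frac{7937571}{3254922 + \frac{39 \sqrt{78}}{20}}$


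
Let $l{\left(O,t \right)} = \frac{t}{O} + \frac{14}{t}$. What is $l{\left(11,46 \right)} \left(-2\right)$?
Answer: $- \frac{2270}{253} \approx -8.9723$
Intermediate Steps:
$l{\left(O,t \right)} = \frac{14}{t} + \frac{t}{O}$
$l{\left(11,46 \right)} \left(-2\right) = \left(\frac{14}{46} + \frac{46}{11}\right) \left(-2\right) = \left(14 \cdot \frac{1}{46} + 46 \cdot \frac{1}{11}\right) \left(-2\right) = \left(\frac{7}{23} + \frac{46}{11}\right) \left(-2\right) = \frac{1135}{253} \left(-2\right) = - \frac{2270}{253}$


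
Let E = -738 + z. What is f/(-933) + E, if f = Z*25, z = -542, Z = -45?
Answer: -397705/311 ≈ -1278.8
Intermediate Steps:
E = -1280 (E = -738 - 542 = -1280)
f = -1125 (f = -45*25 = -1125)
f/(-933) + E = -1125/(-933) - 1280 = -1125*(-1/933) - 1280 = 375/311 - 1280 = -397705/311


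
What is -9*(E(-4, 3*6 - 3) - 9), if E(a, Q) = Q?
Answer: -54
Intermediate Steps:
-9*(E(-4, 3*6 - 3) - 9) = -9*((3*6 - 3) - 9) = -9*((18 - 3) - 9) = -9*(15 - 9) = -9*6 = -54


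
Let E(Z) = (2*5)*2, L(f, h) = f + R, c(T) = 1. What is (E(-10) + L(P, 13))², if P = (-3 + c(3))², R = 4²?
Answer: 1600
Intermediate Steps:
R = 16
P = 4 (P = (-3 + 1)² = (-2)² = 4)
L(f, h) = 16 + f (L(f, h) = f + 16 = 16 + f)
E(Z) = 20 (E(Z) = 10*2 = 20)
(E(-10) + L(P, 13))² = (20 + (16 + 4))² = (20 + 20)² = 40² = 1600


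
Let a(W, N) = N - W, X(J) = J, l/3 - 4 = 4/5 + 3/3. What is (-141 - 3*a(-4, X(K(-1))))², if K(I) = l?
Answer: 1052676/25 ≈ 42107.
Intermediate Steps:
l = 87/5 (l = 12 + 3*(4/5 + 3/3) = 12 + 3*(4*(⅕) + 3*(⅓)) = 12 + 3*(⅘ + 1) = 12 + 3*(9/5) = 12 + 27/5 = 87/5 ≈ 17.400)
K(I) = 87/5
(-141 - 3*a(-4, X(K(-1))))² = (-141 - 3*(87/5 - 1*(-4)))² = (-141 - 3*(87/5 + 4))² = (-141 - 3*107/5)² = (-141 - 321/5)² = (-1026/5)² = 1052676/25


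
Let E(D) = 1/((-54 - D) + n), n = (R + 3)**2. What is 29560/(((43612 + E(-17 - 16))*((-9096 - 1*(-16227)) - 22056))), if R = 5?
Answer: -254216/5597821245 ≈ -4.5413e-5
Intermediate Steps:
n = 64 (n = (5 + 3)**2 = 8**2 = 64)
E(D) = 1/(10 - D) (E(D) = 1/((-54 - D) + 64) = 1/(10 - D))
29560/(((43612 + E(-17 - 16))*((-9096 - 1*(-16227)) - 22056))) = 29560/(((43612 - 1/(-10 + (-17 - 16)))*((-9096 - 1*(-16227)) - 22056))) = 29560/(((43612 - 1/(-10 - 33))*((-9096 + 16227) - 22056))) = 29560/(((43612 - 1/(-43))*(7131 - 22056))) = 29560/(((43612 - 1*(-1/43))*(-14925))) = 29560/(((43612 + 1/43)*(-14925))) = 29560/(((1875317/43)*(-14925))) = 29560/(-27989106225/43) = 29560*(-43/27989106225) = -254216/5597821245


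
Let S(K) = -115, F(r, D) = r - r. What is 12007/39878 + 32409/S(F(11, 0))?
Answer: -1291025297/4585970 ≈ -281.52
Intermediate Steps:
F(r, D) = 0
12007/39878 + 32409/S(F(11, 0)) = 12007/39878 + 32409/(-115) = 12007*(1/39878) + 32409*(-1/115) = 12007/39878 - 32409/115 = -1291025297/4585970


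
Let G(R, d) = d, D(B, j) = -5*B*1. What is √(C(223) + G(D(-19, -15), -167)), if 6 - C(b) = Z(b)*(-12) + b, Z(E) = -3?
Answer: 2*I*√105 ≈ 20.494*I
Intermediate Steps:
D(B, j) = -5*B
C(b) = -30 - b (C(b) = 6 - (-3*(-12) + b) = 6 - (36 + b) = 6 + (-36 - b) = -30 - b)
√(C(223) + G(D(-19, -15), -167)) = √((-30 - 1*223) - 167) = √((-30 - 223) - 167) = √(-253 - 167) = √(-420) = 2*I*√105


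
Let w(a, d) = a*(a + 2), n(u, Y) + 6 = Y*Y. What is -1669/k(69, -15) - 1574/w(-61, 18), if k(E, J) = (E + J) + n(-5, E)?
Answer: -13576097/17307591 ≈ -0.78440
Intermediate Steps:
n(u, Y) = -6 + Y² (n(u, Y) = -6 + Y*Y = -6 + Y²)
k(E, J) = -6 + E + J + E² (k(E, J) = (E + J) + (-6 + E²) = -6 + E + J + E²)
w(a, d) = a*(2 + a)
-1669/k(69, -15) - 1574/w(-61, 18) = -1669/(-6 + 69 - 15 + 69²) - 1574*(-1/(61*(2 - 61))) = -1669/(-6 + 69 - 15 + 4761) - 1574/((-61*(-59))) = -1669/4809 - 1574/3599 = -13576097/17307591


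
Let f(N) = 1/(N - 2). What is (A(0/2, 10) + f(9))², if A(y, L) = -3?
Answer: 400/49 ≈ 8.1633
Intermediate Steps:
f(N) = 1/(-2 + N)
(A(0/2, 10) + f(9))² = (-3 + 1/(-2 + 9))² = (-3 + 1/7)² = (-3 + ⅐)² = (-20/7)² = 400/49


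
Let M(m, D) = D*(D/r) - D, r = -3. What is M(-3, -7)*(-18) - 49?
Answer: 119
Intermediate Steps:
M(m, D) = -D - D²/3 (M(m, D) = D*(D/(-3)) - D = D*(D*(-⅓)) - D = D*(-D/3) - D = -D²/3 - D = -D - D²/3)
M(-3, -7)*(-18) - 49 = -⅓*(-7)*(3 - 7)*(-18) - 49 = -⅓*(-7)*(-4)*(-18) - 49 = -28/3*(-18) - 49 = 168 - 49 = 119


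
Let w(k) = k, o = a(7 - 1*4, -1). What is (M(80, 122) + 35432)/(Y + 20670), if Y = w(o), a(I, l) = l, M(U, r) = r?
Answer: 35554/20669 ≈ 1.7202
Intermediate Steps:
o = -1
Y = -1
(M(80, 122) + 35432)/(Y + 20670) = (122 + 35432)/(-1 + 20670) = 35554/20669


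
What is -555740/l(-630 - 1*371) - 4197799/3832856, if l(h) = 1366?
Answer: -1067902793437/2617840648 ≈ -407.93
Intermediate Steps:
-555740/l(-630 - 1*371) - 4197799/3832856 = -555740/1366 - 4197799/3832856 = -555740*1/1366 - 4197799*1/3832856 = -277870/683 - 4197799/3832856 = -1067902793437/2617840648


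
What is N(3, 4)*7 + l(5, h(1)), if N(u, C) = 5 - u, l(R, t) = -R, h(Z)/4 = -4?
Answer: 9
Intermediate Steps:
h(Z) = -16 (h(Z) = 4*(-4) = -16)
N(3, 4)*7 + l(5, h(1)) = (5 - 1*3)*7 - 1*5 = (5 - 3)*7 - 5 = 2*7 - 5 = 14 - 5 = 9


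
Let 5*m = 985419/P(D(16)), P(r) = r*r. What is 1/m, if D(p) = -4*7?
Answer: 3920/985419 ≈ 0.0039780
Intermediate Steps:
D(p) = -28
P(r) = r²
m = 985419/3920 (m = (985419/((-28)²))/5 = (985419/784)/5 = (985419*(1/784))/5 = (⅕)*(985419/784) = 985419/3920 ≈ 251.38)
1/m = 1/(985419/3920) = 3920/985419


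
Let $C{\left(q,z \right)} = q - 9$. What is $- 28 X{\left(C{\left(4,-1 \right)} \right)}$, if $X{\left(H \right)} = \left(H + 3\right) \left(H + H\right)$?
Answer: $-560$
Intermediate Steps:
$C{\left(q,z \right)} = -9 + q$ ($C{\left(q,z \right)} = q - 9 = -9 + q$)
$X{\left(H \right)} = 2 H \left(3 + H\right)$ ($X{\left(H \right)} = \left(3 + H\right) 2 H = 2 H \left(3 + H\right)$)
$- 28 X{\left(C{\left(4,-1 \right)} \right)} = - 28 \cdot 2 \left(-9 + 4\right) \left(3 + \left(-9 + 4\right)\right) = - 28 \cdot 2 \left(-5\right) \left(3 - 5\right) = - 28 \cdot 2 \left(-5\right) \left(-2\right) = \left(-28\right) 20 = -560$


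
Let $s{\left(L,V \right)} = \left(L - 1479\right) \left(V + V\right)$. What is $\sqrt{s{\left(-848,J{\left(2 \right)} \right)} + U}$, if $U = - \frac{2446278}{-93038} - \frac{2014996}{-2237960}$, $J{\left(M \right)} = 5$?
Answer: $\frac{3 i \sqrt{1749409382565132610076810}}{26026915310} \approx 152.46 i$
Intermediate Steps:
$s{\left(L,V \right)} = 2 V \left(-1479 + L\right)$ ($s{\left(L,V \right)} = \left(-1479 + L\right) 2 V = 2 V \left(-1479 + L\right)$)
$U = \frac{707767938841}{26026915310}$ ($U = \left(-2446278\right) \left(- \frac{1}{93038}\right) - - \frac{503749}{559490} = \frac{1223139}{46519} + \frac{503749}{559490} = \frac{707767938841}{26026915310} \approx 27.194$)
$\sqrt{s{\left(-848,J{\left(2 \right)} \right)} + U} = \sqrt{2 \cdot 5 \left(-1479 - 848\right) + \frac{707767938841}{26026915310}} = \sqrt{2 \cdot 5 \left(-2327\right) + \frac{707767938841}{26026915310}} = \sqrt{-23270 + \frac{707767938841}{26026915310}} = \sqrt{- \frac{604938551324859}{26026915310}} = \frac{3 i \sqrt{1749409382565132610076810}}{26026915310}$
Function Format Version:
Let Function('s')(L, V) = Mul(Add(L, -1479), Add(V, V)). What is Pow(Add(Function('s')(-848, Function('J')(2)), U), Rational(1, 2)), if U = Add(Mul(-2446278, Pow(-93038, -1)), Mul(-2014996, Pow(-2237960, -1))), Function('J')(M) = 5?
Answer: Mul(Rational(3, 26026915310), I, Pow(1749409382565132610076810, Rational(1, 2))) ≈ Mul(152.46, I)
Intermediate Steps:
Function('s')(L, V) = Mul(2, V, Add(-1479, L)) (Function('s')(L, V) = Mul(Add(-1479, L), Mul(2, V)) = Mul(2, V, Add(-1479, L)))
U = Rational(707767938841, 26026915310) (U = Add(Mul(-2446278, Rational(-1, 93038)), Mul(-2014996, Rational(-1, 2237960))) = Add(Rational(1223139, 46519), Rational(503749, 559490)) = Rational(707767938841, 26026915310) ≈ 27.194)
Pow(Add(Function('s')(-848, Function('J')(2)), U), Rational(1, 2)) = Pow(Add(Mul(2, 5, Add(-1479, -848)), Rational(707767938841, 26026915310)), Rational(1, 2)) = Pow(Add(Mul(2, 5, -2327), Rational(707767938841, 26026915310)), Rational(1, 2)) = Pow(Add(-23270, Rational(707767938841, 26026915310)), Rational(1, 2)) = Pow(Rational(-604938551324859, 26026915310), Rational(1, 2)) = Mul(Rational(3, 26026915310), I, Pow(1749409382565132610076810, Rational(1, 2)))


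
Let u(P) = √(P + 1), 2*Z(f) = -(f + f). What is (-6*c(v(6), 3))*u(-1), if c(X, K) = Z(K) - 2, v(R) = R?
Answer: 0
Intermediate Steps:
Z(f) = -f (Z(f) = (-(f + f))/2 = (-2*f)/2 = -f)
c(X, K) = -2 - K (c(X, K) = -K - 2 = -2 - K)
u(P) = √(1 + P)
(-6*c(v(6), 3))*u(-1) = (-6*(-2 - 1*3))*√(1 - 1) = (-6*(-2 - 3))*√0 = -6*(-5)*0 = 30*0 = 0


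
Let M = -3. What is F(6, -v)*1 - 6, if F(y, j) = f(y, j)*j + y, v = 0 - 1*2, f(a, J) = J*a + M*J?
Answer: 12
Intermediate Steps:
f(a, J) = -3*J + J*a (f(a, J) = J*a - 3*J = -3*J + J*a)
v = -2 (v = 0 - 2 = -2)
F(y, j) = y + j²*(-3 + y) (F(y, j) = (j*(-3 + y))*j + y = j²*(-3 + y) + y = y + j²*(-3 + y))
F(6, -v)*1 - 6 = (6 + (-1*(-2))²*(-3 + 6))*1 - 6 = (6 + 2²*3)*1 - 6 = (6 + 4*3)*1 - 6 = (6 + 12)*1 - 6 = 18*1 - 6 = 18 - 6 = 12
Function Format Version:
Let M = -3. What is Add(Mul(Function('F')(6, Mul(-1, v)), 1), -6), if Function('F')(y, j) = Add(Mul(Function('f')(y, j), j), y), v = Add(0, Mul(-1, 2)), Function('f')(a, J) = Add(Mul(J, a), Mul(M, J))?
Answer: 12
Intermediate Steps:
Function('f')(a, J) = Add(Mul(-3, J), Mul(J, a)) (Function('f')(a, J) = Add(Mul(J, a), Mul(-3, J)) = Add(Mul(-3, J), Mul(J, a)))
v = -2 (v = Add(0, -2) = -2)
Function('F')(y, j) = Add(y, Mul(Pow(j, 2), Add(-3, y))) (Function('F')(y, j) = Add(Mul(Mul(j, Add(-3, y)), j), y) = Add(Mul(Pow(j, 2), Add(-3, y)), y) = Add(y, Mul(Pow(j, 2), Add(-3, y))))
Add(Mul(Function('F')(6, Mul(-1, v)), 1), -6) = Add(Mul(Add(6, Mul(Pow(Mul(-1, -2), 2), Add(-3, 6))), 1), -6) = Add(Mul(Add(6, Mul(Pow(2, 2), 3)), 1), -6) = Add(Mul(Add(6, Mul(4, 3)), 1), -6) = Add(Mul(Add(6, 12), 1), -6) = Add(Mul(18, 1), -6) = Add(18, -6) = 12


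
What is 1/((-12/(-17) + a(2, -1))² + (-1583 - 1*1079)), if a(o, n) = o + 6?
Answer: -289/747414 ≈ -0.00038667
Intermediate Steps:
a(o, n) = 6 + o
1/((-12/(-17) + a(2, -1))² + (-1583 - 1*1079)) = 1/((-12/(-17) + (6 + 2))² + (-1583 - 1*1079)) = 1/((-12*(-1/17) + 8)² + (-1583 - 1079)) = 1/((12/17 + 8)² - 2662) = 1/((148/17)² - 2662) = 1/(21904/289 - 2662) = 1/(-747414/289) = -289/747414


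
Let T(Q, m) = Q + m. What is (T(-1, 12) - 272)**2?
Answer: 68121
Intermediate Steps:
(T(-1, 12) - 272)**2 = ((-1 + 12) - 272)**2 = (11 - 272)**2 = (-261)**2 = 68121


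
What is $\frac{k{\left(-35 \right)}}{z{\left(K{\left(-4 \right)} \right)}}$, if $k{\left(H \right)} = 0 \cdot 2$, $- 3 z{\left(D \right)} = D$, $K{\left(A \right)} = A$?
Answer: $0$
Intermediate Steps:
$z{\left(D \right)} = - \frac{D}{3}$
$k{\left(H \right)} = 0$
$\frac{k{\left(-35 \right)}}{z{\left(K{\left(-4 \right)} \right)}} = \frac{0}{\left(- \frac{1}{3}\right) \left(-4\right)} = \frac{0}{\frac{4}{3}} = 0 \cdot \frac{3}{4} = 0$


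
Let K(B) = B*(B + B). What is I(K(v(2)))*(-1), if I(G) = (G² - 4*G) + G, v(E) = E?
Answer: -40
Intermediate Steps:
K(B) = 2*B² (K(B) = B*(2*B) = 2*B²)
I(G) = G² - 3*G
I(K(v(2)))*(-1) = ((2*2²)*(-3 + 2*2²))*(-1) = ((2*4)*(-3 + 2*4))*(-1) = (8*(-3 + 8))*(-1) = (8*5)*(-1) = 40*(-1) = -40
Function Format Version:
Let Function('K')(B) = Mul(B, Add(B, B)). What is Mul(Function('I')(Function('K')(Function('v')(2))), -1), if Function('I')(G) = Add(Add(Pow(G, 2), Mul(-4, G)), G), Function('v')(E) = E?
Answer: -40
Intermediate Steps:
Function('K')(B) = Mul(2, Pow(B, 2)) (Function('K')(B) = Mul(B, Mul(2, B)) = Mul(2, Pow(B, 2)))
Function('I')(G) = Add(Pow(G, 2), Mul(-3, G))
Mul(Function('I')(Function('K')(Function('v')(2))), -1) = Mul(Mul(Mul(2, Pow(2, 2)), Add(-3, Mul(2, Pow(2, 2)))), -1) = Mul(Mul(Mul(2, 4), Add(-3, Mul(2, 4))), -1) = Mul(Mul(8, Add(-3, 8)), -1) = Mul(Mul(8, 5), -1) = Mul(40, -1) = -40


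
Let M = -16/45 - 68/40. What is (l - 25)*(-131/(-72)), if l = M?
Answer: -63797/1296 ≈ -49.226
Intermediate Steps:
M = -37/18 (M = -16*1/45 - 68*1/40 = -16/45 - 17/10 = -37/18 ≈ -2.0556)
l = -37/18 ≈ -2.0556
(l - 25)*(-131/(-72)) = (-37/18 - 25)*(-131/(-72)) = -(-63797)*(-1)/(18*72) = -487/18*131/72 = -63797/1296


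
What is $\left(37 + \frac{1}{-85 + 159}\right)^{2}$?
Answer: $\frac{7502121}{5476} \approx 1370.0$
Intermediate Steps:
$\left(37 + \frac{1}{-85 + 159}\right)^{2} = \left(37 + \frac{1}{74}\right)^{2} = \left(\frac{2739}{74}\right)^{2} = \frac{7502121}{5476}$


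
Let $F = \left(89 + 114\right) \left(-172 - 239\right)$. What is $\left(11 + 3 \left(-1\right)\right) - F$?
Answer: $83441$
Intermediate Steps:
$F = -83433$ ($F = 203 \left(-411\right) = -83433$)
$\left(11 + 3 \left(-1\right)\right) - F = \left(11 + 3 \left(-1\right)\right) - -83433 = \left(11 - 3\right) + 83433 = 8 + 83433 = 83441$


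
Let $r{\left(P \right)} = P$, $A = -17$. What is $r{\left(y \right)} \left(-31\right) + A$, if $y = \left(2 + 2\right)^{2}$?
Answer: $-513$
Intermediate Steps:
$y = 16$ ($y = 4^{2} = 16$)
$r{\left(y \right)} \left(-31\right) + A = 16 \left(-31\right) - 17 = -496 - 17 = -513$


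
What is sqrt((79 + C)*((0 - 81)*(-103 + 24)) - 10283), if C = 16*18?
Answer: 5*sqrt(93526) ≈ 1529.1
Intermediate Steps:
C = 288
sqrt((79 + C)*((0 - 81)*(-103 + 24)) - 10283) = sqrt((79 + 288)*((0 - 81)*(-103 + 24)) - 10283) = sqrt(367*(-81*(-79)) - 10283) = sqrt(367*6399 - 10283) = sqrt(2348433 - 10283) = sqrt(2338150) = 5*sqrt(93526)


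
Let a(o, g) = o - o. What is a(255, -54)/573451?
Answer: 0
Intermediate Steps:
a(o, g) = 0
a(255, -54)/573451 = 0/573451 = 0*(1/573451) = 0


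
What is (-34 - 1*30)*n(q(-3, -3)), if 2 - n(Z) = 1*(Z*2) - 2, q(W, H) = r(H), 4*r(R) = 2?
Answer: -192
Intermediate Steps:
r(R) = 1/2 (r(R) = (1/4)*2 = 1/2)
q(W, H) = 1/2
n(Z) = 4 - 2*Z (n(Z) = 2 - (1*(Z*2) - 2) = 2 - (1*(2*Z) - 2) = 2 - (2*Z - 2) = 2 - (-2 + 2*Z) = 2 + (2 - 2*Z) = 4 - 2*Z)
(-34 - 1*30)*n(q(-3, -3)) = (-34 - 1*30)*(4 - 2*1/2) = (-34 - 30)*(4 - 1) = -64*3 = -192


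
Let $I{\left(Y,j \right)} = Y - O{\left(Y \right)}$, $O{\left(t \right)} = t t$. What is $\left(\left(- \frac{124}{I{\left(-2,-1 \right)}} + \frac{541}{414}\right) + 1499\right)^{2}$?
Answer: $\frac{396500680489}{171396} \approx 2.3134 \cdot 10^{6}$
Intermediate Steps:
$O{\left(t \right)} = t^{2}$
$I{\left(Y,j \right)} = Y - Y^{2}$
$\left(\left(- \frac{124}{I{\left(-2,-1 \right)}} + \frac{541}{414}\right) + 1499\right)^{2} = \left(\left(- \frac{124}{\left(-2\right) \left(1 - -2\right)} + \frac{541}{414}\right) + 1499\right)^{2} = \left(\left(- \frac{124}{\left(-2\right) \left(1 + 2\right)} + 541 \cdot \frac{1}{414}\right) + 1499\right)^{2} = \left(\left(- \frac{124}{\left(-2\right) 3} + \frac{541}{414}\right) + 1499\right)^{2} = \left(\left(- \frac{124}{-6} + \frac{541}{414}\right) + 1499\right)^{2} = \left(\left(\left(-124\right) \left(- \frac{1}{6}\right) + \frac{541}{414}\right) + 1499\right)^{2} = \left(\left(\frac{62}{3} + \frac{541}{414}\right) + 1499\right)^{2} = \left(\frac{9097}{414} + 1499\right)^{2} = \left(\frac{629683}{414}\right)^{2} = \frac{396500680489}{171396}$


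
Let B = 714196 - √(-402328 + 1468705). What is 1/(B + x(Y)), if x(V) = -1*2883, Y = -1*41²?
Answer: 711313/505965117592 + √1066377/505965117592 ≈ 1.4079e-6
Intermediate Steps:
B = 714196 - √1066377 ≈ 7.1316e+5
Y = -1681 (Y = -1*1681 = -1681)
x(V) = -2883
1/(B + x(Y)) = 1/((714196 - √1066377) - 2883) = 1/(711313 - √1066377)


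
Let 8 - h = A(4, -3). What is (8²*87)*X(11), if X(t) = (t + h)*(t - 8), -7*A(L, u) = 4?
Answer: 2288448/7 ≈ 3.2692e+5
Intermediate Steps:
A(L, u) = -4/7 (A(L, u) = -⅐*4 = -4/7)
h = 60/7 (h = 8 - 1*(-4/7) = 8 + 4/7 = 60/7 ≈ 8.5714)
X(t) = (-8 + t)*(60/7 + t) (X(t) = (t + 60/7)*(t - 8) = (60/7 + t)*(-8 + t) = (-8 + t)*(60/7 + t))
(8²*87)*X(11) = (8²*87)*(-480/7 + 11² + (4/7)*11) = (64*87)*(-480/7 + 121 + 44/7) = 5568*(411/7) = 2288448/7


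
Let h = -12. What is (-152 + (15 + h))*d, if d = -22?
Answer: 3278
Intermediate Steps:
(-152 + (15 + h))*d = (-152 + (15 - 12))*(-22) = (-152 + 3)*(-22) = -149*(-22) = 3278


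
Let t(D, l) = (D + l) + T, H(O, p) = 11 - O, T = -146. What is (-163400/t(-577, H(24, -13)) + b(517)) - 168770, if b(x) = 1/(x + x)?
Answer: -8016816509/47564 ≈ -1.6855e+5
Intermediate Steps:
t(D, l) = -146 + D + l (t(D, l) = (D + l) - 146 = -146 + D + l)
b(x) = 1/(2*x)
(-163400/t(-577, H(24, -13)) + b(517)) - 168770 = (-163400/(-146 - 577 + (11 - 1*24)) + (½)/517) - 168770 = (-163400/(-146 - 577 + (11 - 24)) + (½)*(1/517)) - 168770 = (-163400/(-146 - 577 - 13) + 1/1034) - 168770 = (-163400/(-736) + 1/1034) - 168770 = (-163400*(-1/736) + 1/1034) - 168770 = (20425/92 + 1/1034) - 168770 = 10559771/47564 - 168770 = -8016816509/47564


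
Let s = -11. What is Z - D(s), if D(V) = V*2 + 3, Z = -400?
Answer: -381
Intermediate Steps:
D(V) = 3 + 2*V (D(V) = 2*V + 3 = 3 + 2*V)
Z - D(s) = -400 - (3 + 2*(-11)) = -400 - (3 - 22) = -400 - 1*(-19) = -400 + 19 = -381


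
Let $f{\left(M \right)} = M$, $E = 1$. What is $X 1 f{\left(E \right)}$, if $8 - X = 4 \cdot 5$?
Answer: $-12$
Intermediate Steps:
$X = -12$ ($X = 8 - 4 \cdot 5 = 8 - 20 = -12$)
$X 1 f{\left(E \right)} = \left(-12\right) 1 \cdot 1 = \left(-12\right) 1 = -12$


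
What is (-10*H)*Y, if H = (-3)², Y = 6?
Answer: -540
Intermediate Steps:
H = 9
(-10*H)*Y = -10*9*6 = -90*6 = -540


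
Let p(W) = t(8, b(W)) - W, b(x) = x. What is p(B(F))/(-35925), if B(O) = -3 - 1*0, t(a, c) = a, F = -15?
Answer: -11/35925 ≈ -0.00030619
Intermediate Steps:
B(O) = -3 (B(O) = -3 + 0 = -3)
p(W) = 8 - W
p(B(F))/(-35925) = (8 - 1*(-3))/(-35925) = (8 + 3)*(-1/35925) = 11*(-1/35925) = -11/35925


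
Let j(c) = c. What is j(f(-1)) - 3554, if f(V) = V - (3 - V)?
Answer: -3559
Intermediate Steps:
f(V) = -3 + 2*V (f(V) = V + (-3 + V) = -3 + 2*V)
j(f(-1)) - 3554 = (-3 + 2*(-1)) - 3554 = (-3 - 2) - 3554 = -5 - 3554 = -3559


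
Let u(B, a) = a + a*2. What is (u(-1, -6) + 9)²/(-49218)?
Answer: -27/16406 ≈ -0.0016457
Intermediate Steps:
u(B, a) = 3*a (u(B, a) = a + 2*a = 3*a)
(u(-1, -6) + 9)²/(-49218) = (3*(-6) + 9)²/(-49218) = (-18 + 9)²*(-1/49218) = (-9)²*(-1/49218) = 81*(-1/49218) = -27/16406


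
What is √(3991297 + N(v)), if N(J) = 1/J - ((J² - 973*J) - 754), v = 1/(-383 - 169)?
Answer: √1216225174199/552 ≈ 1997.9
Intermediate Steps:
v = -1/552 (v = 1/(-552) = -1/552 ≈ -0.0018116)
N(J) = 754 + 1/J - J² + 973*J (N(J) = 1/J - (-754 + J² - 973*J) = 1/J + (754 - J² + 973*J) = 754 + 1/J - J² + 973*J)
√(3991297 + N(v)) = √(3991297 + (754 + 1/(-1/552) - (-1/552)² + 973*(-1/552))) = √(3991297 + (754 - 552 - 1*1/304704 - 973/552)) = √(3991297 + (754 - 552 - 1/304704 - 973/552)) = √(3991297 + 61013111/304704) = √(1216225174199/304704) = √1216225174199/552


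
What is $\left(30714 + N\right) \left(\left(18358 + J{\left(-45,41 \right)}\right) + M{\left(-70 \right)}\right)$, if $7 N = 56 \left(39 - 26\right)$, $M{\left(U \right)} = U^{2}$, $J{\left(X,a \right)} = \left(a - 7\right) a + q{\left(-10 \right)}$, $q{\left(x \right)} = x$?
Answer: $759417156$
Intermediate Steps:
$J{\left(X,a \right)} = -10 + a \left(-7 + a\right)$ ($J{\left(X,a \right)} = \left(a - 7\right) a - 10 = \left(-7 + a\right) a - 10 = a \left(-7 + a\right) - 10 = -10 + a \left(-7 + a\right)$)
$N = 104$ ($N = \frac{56 \left(39 - 26\right)}{7} = \frac{56 \cdot 13}{7} = \frac{1}{7} \cdot 728 = 104$)
$\left(30714 + N\right) \left(\left(18358 + J{\left(-45,41 \right)}\right) + M{\left(-70 \right)}\right) = \left(30714 + 104\right) \left(\left(18358 - \left(297 - 1681\right)\right) + \left(-70\right)^{2}\right) = 30818 \left(\left(18358 - -1384\right) + 4900\right) = 30818 \left(\left(18358 + 1384\right) + 4900\right) = 30818 \left(19742 + 4900\right) = 30818 \cdot 24642 = 759417156$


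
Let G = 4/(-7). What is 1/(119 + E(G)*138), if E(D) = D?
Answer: 7/281 ≈ 0.024911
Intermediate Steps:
G = -4/7 (G = 4*(-1/7) = -4/7 ≈ -0.57143)
1/(119 + E(G)*138) = 1/(119 - 4/7*138) = 1/(119 - 552/7) = 1/(281/7) = 7/281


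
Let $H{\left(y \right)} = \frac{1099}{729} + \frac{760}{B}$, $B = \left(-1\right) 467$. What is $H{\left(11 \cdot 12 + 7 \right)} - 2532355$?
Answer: $- \frac{862122574072}{340443} \approx -2.5324 \cdot 10^{6}$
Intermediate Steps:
$B = -467$
$H{\left(y \right)} = - \frac{40807}{340443}$ ($H{\left(y \right)} = \frac{1099}{729} + \frac{760}{-467} = 1099 \cdot \frac{1}{729} + 760 \left(- \frac{1}{467}\right) = \frac{1099}{729} - \frac{760}{467} = - \frac{40807}{340443}$)
$H{\left(11 \cdot 12 + 7 \right)} - 2532355 = - \frac{40807}{340443} - 2532355 = - \frac{862122574072}{340443}$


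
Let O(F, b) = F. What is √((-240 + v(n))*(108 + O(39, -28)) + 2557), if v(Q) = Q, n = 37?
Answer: 2*I*√6821 ≈ 165.18*I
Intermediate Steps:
√((-240 + v(n))*(108 + O(39, -28)) + 2557) = √((-240 + 37)*(108 + 39) + 2557) = √(-203*147 + 2557) = √(-29841 + 2557) = √(-27284) = 2*I*√6821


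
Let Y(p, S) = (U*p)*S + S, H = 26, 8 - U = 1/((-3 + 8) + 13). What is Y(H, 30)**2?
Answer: 348942400/9 ≈ 3.8771e+7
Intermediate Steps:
U = 143/18 (U = 8 - 1/((-3 + 8) + 13) = 8 - 1/(5 + 13) = 8 - 1/18 = 143/18 ≈ 7.9444)
Y(p, S) = S + 143*S*p/18 (Y(p, S) = (143*p/18)*S + S = 143*S*p/18 + S = S + 143*S*p/18)
Y(H, 30)**2 = ((1/18)*30*(18 + 143*26))**2 = ((1/18)*30*(18 + 3718))**2 = ((1/18)*30*3736)**2 = (18680/3)**2 = 348942400/9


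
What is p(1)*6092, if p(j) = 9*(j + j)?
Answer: 109656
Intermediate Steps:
p(j) = 18*j (p(j) = 9*(2*j) = 18*j)
p(1)*6092 = (18*1)*6092 = 18*6092 = 109656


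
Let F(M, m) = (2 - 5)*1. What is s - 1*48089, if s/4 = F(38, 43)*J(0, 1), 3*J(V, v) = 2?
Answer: -48097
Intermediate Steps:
J(V, v) = 2/3 (J(V, v) = (1/3)*2 = 2/3)
F(M, m) = -3 (F(M, m) = -3*1 = -3)
s = -8 (s = 4*(-3*2/3) = 4*(-2) = -8)
s - 1*48089 = -8 - 1*48089 = -8 - 48089 = -48097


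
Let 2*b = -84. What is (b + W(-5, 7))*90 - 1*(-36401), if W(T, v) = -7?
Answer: 31991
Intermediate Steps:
b = -42 (b = (1/2)*(-84) = -42)
(b + W(-5, 7))*90 - 1*(-36401) = (-42 - 7)*90 - 1*(-36401) = -49*90 + 36401 = -4410 + 36401 = 31991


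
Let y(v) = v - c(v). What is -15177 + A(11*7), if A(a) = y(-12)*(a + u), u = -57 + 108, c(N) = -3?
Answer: -16329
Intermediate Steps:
y(v) = 3 + v (y(v) = v - 1*(-3) = v + 3 = 3 + v)
u = 51
A(a) = -459 - 9*a (A(a) = (3 - 12)*(a + 51) = -9*(51 + a) = -459 - 9*a)
-15177 + A(11*7) = -15177 + (-459 - 99*7) = -15177 + (-459 - 9*77) = -15177 + (-459 - 693) = -15177 - 1152 = -16329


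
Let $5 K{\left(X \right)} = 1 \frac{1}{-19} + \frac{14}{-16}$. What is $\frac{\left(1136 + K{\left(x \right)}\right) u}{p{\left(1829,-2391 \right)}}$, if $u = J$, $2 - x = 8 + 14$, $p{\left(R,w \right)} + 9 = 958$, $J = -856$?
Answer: $- \frac{92364433}{90155} \approx -1024.5$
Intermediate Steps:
$p{\left(R,w \right)} = 949$ ($p{\left(R,w \right)} = -9 + 958 = 949$)
$x = -20$ ($x = 2 - \left(8 + 14\right) = 2 - 22 = -20$)
$u = -856$
$K{\left(X \right)} = - \frac{141}{760}$ ($K{\left(X \right)} = \frac{1 \frac{1}{-19} + \frac{14}{-16}}{5} = \frac{1 \left(- \frac{1}{19}\right) + 14 \left(- \frac{1}{16}\right)}{5} = \frac{- \frac{1}{19} - \frac{7}{8}}{5} = \frac{1}{5} \left(- \frac{141}{152}\right) = - \frac{141}{760}$)
$\frac{\left(1136 + K{\left(x \right)}\right) u}{p{\left(1829,-2391 \right)}} = \frac{\left(1136 - \frac{141}{760}\right) \left(-856\right)}{949} = \frac{863219}{760} \left(-856\right) \frac{1}{949} = \left(- \frac{92364433}{95}\right) \frac{1}{949} = - \frac{92364433}{90155}$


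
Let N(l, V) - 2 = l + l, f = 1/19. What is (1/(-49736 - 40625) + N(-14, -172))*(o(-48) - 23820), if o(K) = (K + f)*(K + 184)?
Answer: 1354365220212/1716859 ≈ 7.8886e+5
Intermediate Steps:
f = 1/19 ≈ 0.052632
o(K) = (184 + K)*(1/19 + K) (o(K) = (K + 1/19)*(K + 184) = (1/19 + K)*(184 + K) = (184 + K)*(1/19 + K))
N(l, V) = 2 + 2*l (N(l, V) = 2 + (l + l) = 2 + 2*l)
(1/(-49736 - 40625) + N(-14, -172))*(o(-48) - 23820) = (1/(-49736 - 40625) + (2 + 2*(-14)))*((184/19 + (-48)² + (3497/19)*(-48)) - 23820) = (1/(-90361) + (2 - 28))*((184/19 + 2304 - 167856/19) - 23820) = (-1/90361 - 26)*(-123896/19 - 23820) = -2349387/90361*(-576476/19) = 1354365220212/1716859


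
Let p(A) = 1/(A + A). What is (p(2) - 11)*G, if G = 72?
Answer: -774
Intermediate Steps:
p(A) = 1/(2*A)
(p(2) - 11)*G = ((½)/2 - 11)*72 = ((½)*(½) - 11)*72 = (¼ - 11)*72 = -43/4*72 = -774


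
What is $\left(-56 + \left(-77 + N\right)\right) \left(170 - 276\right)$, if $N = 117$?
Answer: $1696$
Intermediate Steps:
$\left(-56 + \left(-77 + N\right)\right) \left(170 - 276\right) = \left(-56 + \left(-77 + 117\right)\right) \left(170 - 276\right) = \left(-56 + 40\right) \left(-106\right) = \left(-16\right) \left(-106\right) = 1696$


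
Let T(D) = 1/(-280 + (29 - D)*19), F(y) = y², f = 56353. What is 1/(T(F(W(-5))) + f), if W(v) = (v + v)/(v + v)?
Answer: 4788/269818163 ≈ 1.7745e-5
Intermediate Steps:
W(v) = 1 (W(v) = (2*v)/((2*v)) = (2*v)*(1/(2*v)) = 1)
T(D) = 1/(19*(-251 - D)) (T(D) = (1/19)/(-251 - D) = 1/(19*(-251 - D)))
1/(T(F(W(-5))) + f) = 1/(-1/(4769 + 19*1²) + 56353) = 1/(-1/(4769 + 19*1) + 56353) = 1/(-1/(4769 + 19) + 56353) = 1/(-1/4788 + 56353) = 1/(269818163/4788) = 4788/269818163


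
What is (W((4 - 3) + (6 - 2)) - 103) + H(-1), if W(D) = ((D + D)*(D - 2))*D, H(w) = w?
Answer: 46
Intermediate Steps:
W(D) = 2*D**2*(-2 + D) (W(D) = ((2*D)*(-2 + D))*D = (2*D*(-2 + D))*D = 2*D**2*(-2 + D))
(W((4 - 3) + (6 - 2)) - 103) + H(-1) = (2*((4 - 3) + (6 - 2))**2*(-2 + ((4 - 3) + (6 - 2))) - 103) - 1 = (2*(1 + 4)**2*(-2 + (1 + 4)) - 103) - 1 = (2*5**2*(-2 + 5) - 103) - 1 = (2*25*3 - 103) - 1 = (150 - 103) - 1 = 47 - 1 = 46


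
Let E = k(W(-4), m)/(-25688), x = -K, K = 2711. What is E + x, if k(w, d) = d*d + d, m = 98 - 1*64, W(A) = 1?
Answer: -34820679/12844 ≈ -2711.0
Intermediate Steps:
m = 34 (m = 98 - 64 = 34)
k(w, d) = d + d**2 (k(w, d) = d**2 + d = d + d**2)
x = -2711 (x = -1*2711 = -2711)
E = -595/12844 (E = (34*(1 + 34))/(-25688) = (34*35)*(-1/25688) = 1190*(-1/25688) = -595/12844 ≈ -0.046325)
E + x = -595/12844 - 2711 = -34820679/12844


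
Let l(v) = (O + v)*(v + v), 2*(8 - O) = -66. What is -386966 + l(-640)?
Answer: 379754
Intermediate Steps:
O = 41 (O = 8 - 1/2*(-66) = 8 + 33 = 41)
l(v) = 2*v*(41 + v) (l(v) = (41 + v)*(v + v) = (41 + v)*(2*v) = 2*v*(41 + v))
-386966 + l(-640) = -386966 + 2*(-640)*(41 - 640) = -386966 + 2*(-640)*(-599) = -386966 + 766720 = 379754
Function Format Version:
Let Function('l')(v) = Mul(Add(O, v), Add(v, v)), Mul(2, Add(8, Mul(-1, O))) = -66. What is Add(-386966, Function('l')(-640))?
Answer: 379754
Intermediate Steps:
O = 41 (O = Add(8, Mul(Rational(-1, 2), -66)) = Add(8, 33) = 41)
Function('l')(v) = Mul(2, v, Add(41, v)) (Function('l')(v) = Mul(Add(41, v), Add(v, v)) = Mul(Add(41, v), Mul(2, v)) = Mul(2, v, Add(41, v)))
Add(-386966, Function('l')(-640)) = Add(-386966, Mul(2, -640, Add(41, -640))) = Add(-386966, Mul(2, -640, -599)) = Add(-386966, 766720) = 379754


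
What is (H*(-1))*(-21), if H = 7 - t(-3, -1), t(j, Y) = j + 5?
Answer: 105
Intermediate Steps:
t(j, Y) = 5 + j
H = 5 (H = 7 - (5 - 3) = 7 - 1*2 = 7 - 2 = 5)
(H*(-1))*(-21) = (5*(-1))*(-21) = -5*(-21) = 105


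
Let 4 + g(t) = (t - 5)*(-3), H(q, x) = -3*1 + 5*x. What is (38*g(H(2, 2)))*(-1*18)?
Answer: 6840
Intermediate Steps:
H(q, x) = -3 + 5*x
g(t) = 11 - 3*t (g(t) = -4 + (t - 5)*(-3) = -4 + (-5 + t)*(-3) = -4 + (15 - 3*t) = 11 - 3*t)
(38*g(H(2, 2)))*(-1*18) = (38*(11 - 3*(-3 + 5*2)))*(-1*18) = (38*(11 - 3*(-3 + 10)))*(-18) = (38*(11 - 3*7))*(-18) = (38*(11 - 21))*(-18) = (38*(-10))*(-18) = -380*(-18) = 6840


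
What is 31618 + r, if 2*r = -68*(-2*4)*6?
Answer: 33250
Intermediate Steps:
r = 1632 (r = (-68*(-2*4)*6)/2 = (-(-544)*6)/2 = (-68*(-48))/2 = (½)*3264 = 1632)
31618 + r = 31618 + 1632 = 33250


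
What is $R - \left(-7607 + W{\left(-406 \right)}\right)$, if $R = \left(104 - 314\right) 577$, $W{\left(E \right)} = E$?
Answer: $-113157$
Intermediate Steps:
$R = -121170$ ($R = \left(-210\right) 577 = -121170$)
$R - \left(-7607 + W{\left(-406 \right)}\right) = -121170 - -8013 = -121170 + \left(\left(-118 + 7725\right) + 406\right) = -121170 + \left(7607 + 406\right) = -121170 + 8013 = -113157$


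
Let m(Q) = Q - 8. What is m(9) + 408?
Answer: 409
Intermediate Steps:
m(Q) = -8 + Q
m(9) + 408 = (-8 + 9) + 408 = 1 + 408 = 409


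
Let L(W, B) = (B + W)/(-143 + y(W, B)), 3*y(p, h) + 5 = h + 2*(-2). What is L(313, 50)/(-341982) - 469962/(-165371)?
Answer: 6928775047379/2438101696104 ≈ 2.8419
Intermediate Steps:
y(p, h) = -3 + h/3 (y(p, h) = -5/3 + (h + 2*(-2))/3 = -5/3 + (h - 4)/3 = -5/3 + (-4 + h)/3 = -5/3 + (-4/3 + h/3) = -3 + h/3)
L(W, B) = (B + W)/(-146 + B/3) (L(W, B) = (B + W)/(-143 + (-3 + B/3)) = (B + W)/(-146 + B/3))
L(313, 50)/(-341982) - 469962/(-165371) = (3*(50 + 313)/(-438 + 50))/(-341982) - 469962/(-165371) = (3*363/(-388))*(-1/341982) - 469962*(-1/165371) = (3*(-1/388)*363)*(-1/341982) + 469962/165371 = -1089/388*(-1/341982) + 469962/165371 = 121/14743224 + 469962/165371 = 6928775047379/2438101696104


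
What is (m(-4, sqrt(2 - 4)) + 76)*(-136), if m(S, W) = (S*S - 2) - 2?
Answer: -11968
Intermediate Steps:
m(S, W) = -4 + S**2 (m(S, W) = (S**2 - 2) - 2 = (-2 + S**2) - 2 = -4 + S**2)
(m(-4, sqrt(2 - 4)) + 76)*(-136) = ((-4 + (-4)**2) + 76)*(-136) = ((-4 + 16) + 76)*(-136) = (12 + 76)*(-136) = 88*(-136) = -11968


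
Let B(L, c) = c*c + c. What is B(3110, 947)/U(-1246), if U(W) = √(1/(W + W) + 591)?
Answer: 1795512*√917536333/1472771 ≈ 36929.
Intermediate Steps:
B(L, c) = c + c² (B(L, c) = c² + c = c + c²)
U(W) = √(591 + 1/(2*W)) (U(W) = √(1/(2*W) + 591) = √(591 + 1/(2*W)))
B(3110, 947)/U(-1246) = (947*(1 + 947))/((√(2364 + 2/(-1246))/2)) = (947*948)/((√(2364 + 2*(-1/1246))/2)) = 897756/((√(2364 - 1/623)/2)) = 897756/((√(1472771/623)/2)) = 897756/(((√917536333/623)/2)) = 897756/((√917536333/1246)) = 897756*(2*√917536333/1472771) = 1795512*√917536333/1472771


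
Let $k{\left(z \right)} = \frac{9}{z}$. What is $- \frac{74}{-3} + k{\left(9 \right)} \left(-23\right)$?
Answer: $\frac{5}{3} \approx 1.6667$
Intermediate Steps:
$- \frac{74}{-3} + k{\left(9 \right)} \left(-23\right) = - \frac{74}{-3} + \frac{9}{9} \left(-23\right) = \left(-74\right) \left(- \frac{1}{3}\right) + 9 \cdot \frac{1}{9} \left(-23\right) = \frac{74}{3} + 1 \left(-23\right) = \frac{74}{3} - 23 = \frac{5}{3}$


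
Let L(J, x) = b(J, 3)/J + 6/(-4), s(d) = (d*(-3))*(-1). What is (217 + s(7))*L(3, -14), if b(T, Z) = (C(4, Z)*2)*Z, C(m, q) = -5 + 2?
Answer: -1785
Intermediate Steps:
s(d) = 3*d (s(d) = -3*d*(-1) = 3*d)
C(m, q) = -3
b(T, Z) = -6*Z (b(T, Z) = (-3*2)*Z = -6*Z)
L(J, x) = -3/2 - 18/J (L(J, x) = (-6*3)/J + 6/(-4) = -18/J + 6*(-¼) = -18/J - 3/2 = -3/2 - 18/J)
(217 + s(7))*L(3, -14) = (217 + 3*7)*(-3/2 - 18/3) = (217 + 21)*(-3/2 - 18*⅓) = 238*(-3/2 - 6) = 238*(-15/2) = -1785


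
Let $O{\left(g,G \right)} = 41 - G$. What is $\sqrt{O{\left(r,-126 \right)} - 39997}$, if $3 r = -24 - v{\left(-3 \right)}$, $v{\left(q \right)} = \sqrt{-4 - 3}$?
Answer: $i \sqrt{39830} \approx 199.57 i$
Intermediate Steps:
$v{\left(q \right)} = i \sqrt{7}$ ($v{\left(q \right)} = \sqrt{-7} = i \sqrt{7}$)
$r = -8 - \frac{i \sqrt{7}}{3}$ ($r = \frac{-24 - i \sqrt{7}}{3} = -8 - \frac{i \sqrt{7}}{3} \approx -8.0 - 0.88192 i$)
$\sqrt{O{\left(r,-126 \right)} - 39997} = \sqrt{\left(41 - -126\right) - 39997} = \sqrt{\left(41 + 126\right) - 39997} = \sqrt{167 - 39997} = \sqrt{-39830} = i \sqrt{39830}$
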